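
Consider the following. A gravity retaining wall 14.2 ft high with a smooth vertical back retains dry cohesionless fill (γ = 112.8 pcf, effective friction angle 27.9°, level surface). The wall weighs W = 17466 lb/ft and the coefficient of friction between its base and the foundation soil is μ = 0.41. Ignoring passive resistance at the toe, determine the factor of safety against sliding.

K_a = tan²(45° − 27.9°/2) = 0.3625.
P_a = ½K_aγH² = 0.5×0.3625×112.8×14.2² = 4122 lb/ft, acting at H/3 = 4.733 ft above the base.
FS_sliding = μW / P_a = 0.41×17466 / 4122 = 1.737.

1.74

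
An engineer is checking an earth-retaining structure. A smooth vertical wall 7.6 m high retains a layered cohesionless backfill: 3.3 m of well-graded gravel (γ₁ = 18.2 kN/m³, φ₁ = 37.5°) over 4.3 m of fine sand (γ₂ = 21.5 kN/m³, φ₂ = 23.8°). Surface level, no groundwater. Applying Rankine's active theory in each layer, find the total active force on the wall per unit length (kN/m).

K_a1 = tan²(45°−37.5°/2) = 0.2432; K_a2 = tan²(45°−23.8°/2) = 0.4250.
Layer 1: σ at base = K_a1 γ₁ h₁ = 14.61 kPa; P₁ = ½×14.61×3.3 = 24.10.
Layer 2: σ_v at top = γ₁h₁ = 60.06; σ_h top = K_a2×60.06 = 25.52; σ_h base = K_a2×(60.06+21.5×4.3) = 64.81.
P₂ = ½(25.52+64.81)×4.3 = 194.2. Total P_a = 24.10+194.2 = 218.3 kN/m.

218 kN/m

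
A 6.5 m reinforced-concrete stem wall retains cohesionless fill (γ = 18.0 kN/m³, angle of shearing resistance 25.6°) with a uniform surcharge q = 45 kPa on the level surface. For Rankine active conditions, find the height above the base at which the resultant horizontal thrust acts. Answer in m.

K_a = 0.3966.
Triangular part P₁ = ½K_aγH² = 150.8 at H/3 = 2.167 m; rectangular part P₂ = K_a q H = 116.0 at H/2 = 3.250 m.
ȳ = (P₁·2.167 + P₂·3.250)/(P₁+P₂) = 2.638 m.

2.64 m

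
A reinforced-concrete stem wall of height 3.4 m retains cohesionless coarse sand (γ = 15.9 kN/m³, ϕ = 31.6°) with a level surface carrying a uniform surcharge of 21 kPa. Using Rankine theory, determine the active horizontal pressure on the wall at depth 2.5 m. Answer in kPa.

K_a = (1 − sin φ)/(1 + sin φ) = 0.3123.
σ_v = γz + q = 15.9 × 2.5 + 21 = 60.75 kPa.
σ_h = K_a σ_v = 0.3123 × 60.75 = 18.98 kPa.

19.0 kPa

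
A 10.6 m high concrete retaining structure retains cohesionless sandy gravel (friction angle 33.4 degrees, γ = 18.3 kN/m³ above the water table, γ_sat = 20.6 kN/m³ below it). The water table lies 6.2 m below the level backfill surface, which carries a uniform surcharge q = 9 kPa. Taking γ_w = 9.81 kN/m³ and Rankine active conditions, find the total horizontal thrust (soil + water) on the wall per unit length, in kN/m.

K_a = tan²(45° − φ/2) = 0.2899.
γ' = 20.6 − 9.81 = 10.79 kN/m³. h₂ = H − d_w = 4.4 m.
σ'_h: at surface K_a·q = 2.609; at WT K_a(q+γd_w) = 35.50; at base K_a(q+γd_w+γ'h₂) = 49.27 kPa.
P₁ = ½(2.609+35.50)×6.2 = 118.2; P₂ = ½(35.50+49.27)×4.4 = 186.5; P_w = ½γ_w h₂² = 94.96.
Total = 118.2+186.5+94.96 = 399.6 kN/m.

400 kN/m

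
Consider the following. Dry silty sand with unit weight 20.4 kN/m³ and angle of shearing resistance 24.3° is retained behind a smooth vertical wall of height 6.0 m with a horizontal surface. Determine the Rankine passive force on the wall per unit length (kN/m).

881 kN/m

K_p = tan²(45° + φ/2) = 2.399.
P_p = ½ K_p γ H² = 0.5 × 2.399 × 20.4 × 6.0² = 880.7 kN/m.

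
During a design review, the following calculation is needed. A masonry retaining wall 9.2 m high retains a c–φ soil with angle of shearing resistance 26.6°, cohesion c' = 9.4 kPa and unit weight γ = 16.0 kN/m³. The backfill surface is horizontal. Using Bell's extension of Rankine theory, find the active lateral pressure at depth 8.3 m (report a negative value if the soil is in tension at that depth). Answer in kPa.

39.0 kPa

K_a = (1 − sin φ)/(1 + sin φ) = 0.3814.
σ_a = K_a γ z − 2c√K_a = 0.3814×16.0×8.3 − 2×9.4×0.6176 = 39.04 kPa.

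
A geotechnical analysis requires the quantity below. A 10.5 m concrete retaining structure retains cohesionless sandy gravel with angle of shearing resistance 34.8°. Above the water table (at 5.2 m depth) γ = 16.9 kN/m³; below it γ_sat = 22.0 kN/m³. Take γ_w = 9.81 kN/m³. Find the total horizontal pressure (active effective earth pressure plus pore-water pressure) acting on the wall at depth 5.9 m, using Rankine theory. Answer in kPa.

33.2 kPa

K_a = (1 − sin φ)/(1 + sin φ) = 0.2733.
γ' = 22.0 − 9.81 = 12.19 kN/m³.
Effective vertical stress at 5.9 m: σ'_v = 16.9×5.2 + 12.19×0.700 = 96.41 kPa.
σ'_h = K_a σ'_v = 0.2733 × 96.41 = 26.35 kPa; u = γ_w × 0.700 = 6.867 kPa.
Total σ_h = 26.35 + 6.867 = 33.22 kPa.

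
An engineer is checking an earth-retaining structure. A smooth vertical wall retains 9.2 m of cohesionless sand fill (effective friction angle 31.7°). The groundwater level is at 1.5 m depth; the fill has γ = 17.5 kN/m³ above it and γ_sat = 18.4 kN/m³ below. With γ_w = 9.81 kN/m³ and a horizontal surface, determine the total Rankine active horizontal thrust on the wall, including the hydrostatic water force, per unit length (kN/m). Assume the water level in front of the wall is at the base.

K_a = tan²(45° − φ/2) = 0.3111.
γ' = 18.4 − 9.81 = 8.590 kN/m³. Depth below WT = 7.7 m.
σ'_h at WT = K_a γ d_w = 8.166 kPa; at base = 8.166 + K_a γ' × 7.7 = 28.74 kPa.
P₁ (0–1.5 m) = ½×8.166×1.5 = 6.124. P₂ (1.5–9.2 m) = ½(8.166+28.74)×7.7 = 142.1.
P_w = ½ γ_w h₂² = 0.5×9.81×7.7² = 290.8. Total = 6.124+142.1+290.8 = 439.0 kN/m.

439 kN/m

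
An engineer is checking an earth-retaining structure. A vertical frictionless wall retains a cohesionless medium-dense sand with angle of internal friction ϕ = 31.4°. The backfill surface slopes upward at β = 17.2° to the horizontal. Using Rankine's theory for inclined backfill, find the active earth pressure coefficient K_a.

0.363

K_a = cos β · (cos β − √(cos²β − cos²φ)) / (cos β + √(cos²β − cos²φ)).
cos β = 0.9553, cos φ = 0.8536, √(cos²β − cos²φ) = 0.4290.
K_a = 0.9553 × (0.9553 − 0.4290)/(0.9553 + 0.4290) = 0.3632.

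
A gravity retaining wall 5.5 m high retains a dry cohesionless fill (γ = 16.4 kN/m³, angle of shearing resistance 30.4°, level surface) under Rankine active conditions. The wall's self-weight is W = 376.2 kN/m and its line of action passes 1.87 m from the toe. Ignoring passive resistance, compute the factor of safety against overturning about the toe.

K_a = tan²(45° − 30.4°/2) = 0.3280.
P_a = ½K_aγH² = 0.5×0.3280×16.4×5.5² = 81.36 kN/m, acting at H/3 = 1.833 m above the base.
Overturning moment M_o = P_a × H/3 = 81.36 × 1.833 = 149.2.
Resisting moment M_r = W × 1.87 = 376.2 × 1.87 = 703.5.
FS_overturning = M_r/M_o = 703.5/149.2 = 4.716.

4.72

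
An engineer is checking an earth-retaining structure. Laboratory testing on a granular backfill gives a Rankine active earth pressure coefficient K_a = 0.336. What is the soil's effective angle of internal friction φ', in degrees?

29.8°

K_a = tan²(45° − φ/2) ⇒ 45° − φ/2 = arctan(√0.336) = 30.10°.
φ = 2(45° − 30.10°) = 29.80°.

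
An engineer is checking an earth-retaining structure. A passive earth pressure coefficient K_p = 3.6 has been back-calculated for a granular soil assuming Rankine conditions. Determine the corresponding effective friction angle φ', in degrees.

K_p = (1+sin φ)/(1−sin φ) ⇒ sin φ = (K_p − 1)/(K_p + 1) = 0.5652.
φ = arcsin(0.5652) = 34.42°.

34.4°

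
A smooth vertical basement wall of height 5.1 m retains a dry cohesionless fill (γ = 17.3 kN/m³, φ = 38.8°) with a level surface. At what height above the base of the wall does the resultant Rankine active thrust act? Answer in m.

1.70 m

K_a = 0.2296.
The pressure distribution is triangular, so the resultant acts at H/3 above the base = 5.1/3 = 1.700 m.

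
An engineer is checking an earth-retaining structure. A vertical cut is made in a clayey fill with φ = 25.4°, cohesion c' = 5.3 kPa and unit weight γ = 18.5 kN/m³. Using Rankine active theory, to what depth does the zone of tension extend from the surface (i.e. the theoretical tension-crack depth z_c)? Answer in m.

0.906 m

K_a = tan²(45° − 25.4°/2) = 0.3996; √K_a = 0.6322.
The active pressure is zero where K_a γ z = 2c√K_a, so z_c = 2c/(γ√K_a) = 2×5.3/(18.5×0.6322) = 0.9064 m.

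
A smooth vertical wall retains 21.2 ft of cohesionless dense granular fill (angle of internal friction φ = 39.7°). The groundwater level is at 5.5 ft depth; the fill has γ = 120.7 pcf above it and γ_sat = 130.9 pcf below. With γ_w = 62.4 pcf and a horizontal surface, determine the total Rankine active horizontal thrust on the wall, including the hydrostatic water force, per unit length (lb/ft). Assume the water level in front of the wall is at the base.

K_a = tan²(45° − φ/2) = 0.2204.
γ' = 130.9 − 62.4 = 68.50 pcf. Depth below WT = 15.7 ft.
σ'_h at WT = K_a γ d_w = 146.3 psf; at base = 146.3 + K_a γ' × 15.7 = 383.4 psf.
P₁ (0–5.5 ft) = ½×146.3×5.5 = 402.4. P₂ (5.5–21.2 ft) = ½(146.3+383.4)×15.7 = 4158.
P_w = ½ γ_w h₂² = 0.5×62.4×15.7² = 7690. Total = 402.4+4158+7690 = 12250 lb/ft.

12300 lb/ft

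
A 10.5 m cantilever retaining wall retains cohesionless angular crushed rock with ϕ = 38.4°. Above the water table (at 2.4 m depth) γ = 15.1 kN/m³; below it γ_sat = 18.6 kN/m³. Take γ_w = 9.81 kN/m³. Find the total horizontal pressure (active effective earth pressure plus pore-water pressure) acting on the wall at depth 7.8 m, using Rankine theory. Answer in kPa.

72.5 kPa

K_a = (1 − sin φ)/(1 + sin φ) = 0.2337.
γ' = 18.6 − 9.81 = 8.790 kN/m³.
Effective vertical stress at 7.8 m: σ'_v = 15.1×2.4 + 8.790×5.40 = 83.71 kPa.
σ'_h = K_a σ'_v = 0.2337 × 83.71 = 19.56 kPa; u = γ_w × 5.40 = 52.97 kPa.
Total σ_h = 19.56 + 52.97 = 72.54 kPa.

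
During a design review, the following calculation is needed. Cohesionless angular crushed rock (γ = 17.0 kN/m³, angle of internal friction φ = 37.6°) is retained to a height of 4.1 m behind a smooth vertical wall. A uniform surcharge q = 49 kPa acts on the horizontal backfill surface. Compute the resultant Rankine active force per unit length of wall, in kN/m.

83.2 kN/m

K_a = tan²(45° − φ/2) = 0.2421.
Soil triangle: ½ K_a γ H² = 0.5×0.2421×17.0×4.1² = 34.60 kN/m.
Surcharge rectangle: K_a q H = 0.2421×49×4.1 = 48.64 kN/m.
Total = 34.60 + 48.64 = 83.24 kN/m.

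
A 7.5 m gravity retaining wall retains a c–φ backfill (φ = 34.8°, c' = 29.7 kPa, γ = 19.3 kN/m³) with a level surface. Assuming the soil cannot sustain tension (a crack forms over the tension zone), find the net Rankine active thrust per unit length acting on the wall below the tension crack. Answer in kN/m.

K_a = 0.2733; √K_a = 0.5228.
Tension-crack depth z_c = 2c/(γ√K_a) = 2×29.7/(19.3×0.5228) = 5.887 m.
σ_a at base = K_a γ H − 2c√K_a = 0.2733×19.3×7.5 − 2×29.7×0.5228 = 8.508 kPa.
P_a = ½ × 8.508 × (H − z_c) = 0.5×8.508×1.613 = 6.861 kN/m.

6.86 kN/m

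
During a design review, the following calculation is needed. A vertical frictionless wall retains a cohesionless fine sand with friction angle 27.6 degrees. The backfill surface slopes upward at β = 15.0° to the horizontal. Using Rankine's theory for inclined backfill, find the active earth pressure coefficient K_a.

K_a = cos β · (cos β − √(cos²β − cos²φ)) / (cos β + √(cos²β − cos²φ)).
cos β = 0.9659, cos φ = 0.8862, √(cos²β − cos²φ) = 0.3843.
K_a = 0.9659 × (0.9659 − 0.3843)/(0.9659 + 0.3843) = 0.4161.

0.416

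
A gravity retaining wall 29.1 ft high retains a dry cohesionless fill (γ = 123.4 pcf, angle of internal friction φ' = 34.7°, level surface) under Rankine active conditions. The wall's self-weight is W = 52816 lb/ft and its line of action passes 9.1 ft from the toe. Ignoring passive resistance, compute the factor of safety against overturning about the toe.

3.46

K_a = tan²(45° − 34.7°/2) = 0.2745.
P_a = ½K_aγH² = 0.5×0.2745×123.4×29.1² = 14340 lb/ft, acting at H/3 = 9.700 ft above the base.
Overturning moment M_o = P_a × H/3 = 14340 × 9.700 = 139100.
Resisting moment M_r = W × 9.1 = 52816 × 9.1 = 480600.
FS_overturning = M_r/M_o = 480600/139100 = 3.455.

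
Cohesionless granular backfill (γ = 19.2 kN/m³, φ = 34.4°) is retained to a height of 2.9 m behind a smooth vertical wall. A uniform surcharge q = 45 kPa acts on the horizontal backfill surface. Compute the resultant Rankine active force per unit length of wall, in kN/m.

58.7 kN/m

K_a = tan²(45° − φ/2) = 0.2780.
Soil triangle: ½ K_a γ H² = 0.5×0.2780×19.2×2.9² = 22.44 kN/m.
Surcharge rectangle: K_a q H = 0.2780×45×2.9 = 36.28 kN/m.
Total = 22.44 + 36.28 = 58.72 kN/m.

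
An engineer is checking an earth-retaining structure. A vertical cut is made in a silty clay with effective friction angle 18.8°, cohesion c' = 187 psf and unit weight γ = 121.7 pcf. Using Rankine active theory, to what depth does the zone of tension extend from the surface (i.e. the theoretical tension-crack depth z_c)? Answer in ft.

4.29 ft

K_a = tan²(45° − 18.8°/2) = 0.5126; √K_a = 0.7159.
The active pressure is zero where K_a γ z = 2c√K_a, so z_c = 2c/(γ√K_a) = 2×187/(121.7×0.7159) = 4.293 ft.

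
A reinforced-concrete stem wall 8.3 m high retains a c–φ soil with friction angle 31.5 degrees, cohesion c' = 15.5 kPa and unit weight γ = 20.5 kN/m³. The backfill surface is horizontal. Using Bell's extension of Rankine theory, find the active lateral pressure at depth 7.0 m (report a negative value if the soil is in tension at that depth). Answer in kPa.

K_a = (1 − sin φ)/(1 + sin φ) = 0.3136.
σ_a = K_a γ z − 2c√K_a = 0.3136×20.5×7.0 − 2×15.5×0.5600 = 27.65 kPa.

27.6 kPa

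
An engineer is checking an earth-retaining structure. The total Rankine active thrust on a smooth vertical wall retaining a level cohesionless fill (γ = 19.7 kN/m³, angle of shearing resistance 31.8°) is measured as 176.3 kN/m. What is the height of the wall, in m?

K_a = 0.3098. P_a = ½ K_a γ H² ⇒ H = √(2P_a/(K_a γ)).
H = √(2×176.3/(0.3098×19.7)) = 7.601 m.

7.60 m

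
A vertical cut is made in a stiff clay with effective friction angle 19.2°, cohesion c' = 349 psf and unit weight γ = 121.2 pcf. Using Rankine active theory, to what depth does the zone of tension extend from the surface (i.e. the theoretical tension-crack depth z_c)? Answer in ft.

K_a = tan²(45° − 19.2°/2) = 0.5050; √K_a = 0.7107.
The active pressure is zero where K_a γ z = 2c√K_a, so z_c = 2c/(γ√K_a) = 2×349/(121.2×0.7107) = 8.104 ft.

8.10 ft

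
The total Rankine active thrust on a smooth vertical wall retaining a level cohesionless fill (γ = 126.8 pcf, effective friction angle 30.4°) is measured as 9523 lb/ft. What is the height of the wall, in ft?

K_a = 0.3280. P_a = ½ K_a γ H² ⇒ H = √(2P_a/(K_a γ)).
H = √(2×9523/(0.3280×126.8)) = 21.40 ft.

21.4 ft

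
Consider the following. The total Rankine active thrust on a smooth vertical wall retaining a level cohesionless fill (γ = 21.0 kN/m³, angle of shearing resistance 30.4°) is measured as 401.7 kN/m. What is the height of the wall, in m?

10.8 m

K_a = 0.3280. P_a = ½ K_a γ H² ⇒ H = √(2P_a/(K_a γ)).
H = √(2×401.7/(0.3280×21.0)) = 10.80 m.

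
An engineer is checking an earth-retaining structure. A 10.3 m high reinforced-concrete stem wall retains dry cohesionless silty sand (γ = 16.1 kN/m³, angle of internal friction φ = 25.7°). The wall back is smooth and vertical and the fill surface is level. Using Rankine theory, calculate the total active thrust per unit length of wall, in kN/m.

337 kN/m

K_a = tan²(45° − φ/2) = 0.3950.
P_a = ½ K_a γ H² = 0.5 × 0.3950 × 16.1 × 10.3² = 337.4 kN/m.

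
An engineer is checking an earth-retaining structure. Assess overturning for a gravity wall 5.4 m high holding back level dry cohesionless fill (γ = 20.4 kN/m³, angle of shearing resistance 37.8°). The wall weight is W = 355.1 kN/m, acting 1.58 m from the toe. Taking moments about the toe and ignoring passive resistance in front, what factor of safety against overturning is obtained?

4.37

K_a = tan²(45° − 37.8°/2) = 0.2400.
P_a = ½K_aγH² = 0.5×0.2400×20.4×5.4² = 71.38 kN/m, acting at H/3 = 1.800 m above the base.
Overturning moment M_o = P_a × H/3 = 71.38 × 1.800 = 128.5.
Resisting moment M_r = W × 1.58 = 355.1 × 1.58 = 561.1.
FS_overturning = M_r/M_o = 561.1/128.5 = 4.367.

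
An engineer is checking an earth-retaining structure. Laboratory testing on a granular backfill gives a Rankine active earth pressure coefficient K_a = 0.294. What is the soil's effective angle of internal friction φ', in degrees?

K_a = tan²(45° − φ/2) ⇒ 45° − φ/2 = arctan(√0.294) = 28.47°.
φ = 2(45° − 28.47°) = 33.07°.

33.1°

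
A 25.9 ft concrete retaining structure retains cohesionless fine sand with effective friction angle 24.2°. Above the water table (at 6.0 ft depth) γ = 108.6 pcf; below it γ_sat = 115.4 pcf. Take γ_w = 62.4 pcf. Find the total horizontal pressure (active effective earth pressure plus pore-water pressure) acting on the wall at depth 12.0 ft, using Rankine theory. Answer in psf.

780 psf

K_a = (1 − sin φ)/(1 + sin φ) = 0.4185.
γ' = 115.4 − 62.4 = 53.00 pcf.
Effective vertical stress at 12.0 ft: σ'_v = 108.6×6.0 + 53.00×6.00 = 969.6 psf.
σ'_h = K_a σ'_v = 0.4185 × 969.6 = 405.8 psf; u = γ_w × 6.00 = 374.4 psf.
Total σ_h = 405.8 + 374.4 = 780.2 psf.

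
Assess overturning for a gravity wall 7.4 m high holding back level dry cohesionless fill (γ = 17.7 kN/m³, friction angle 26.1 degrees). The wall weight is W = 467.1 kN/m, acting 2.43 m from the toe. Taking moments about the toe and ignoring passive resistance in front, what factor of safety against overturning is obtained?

K_a = tan²(45° − 26.1°/2) = 0.3889.
P_a = ½K_aγH² = 0.5×0.3889×17.7×7.4² = 188.5 kN/m, acting at H/3 = 2.467 m above the base.
Overturning moment M_o = P_a × H/3 = 188.5 × 2.467 = 465.0.
Resisting moment M_r = W × 2.43 = 467.1 × 2.43 = 1135.
FS_overturning = M_r/M_o = 1135/465.0 = 2.441.

2.44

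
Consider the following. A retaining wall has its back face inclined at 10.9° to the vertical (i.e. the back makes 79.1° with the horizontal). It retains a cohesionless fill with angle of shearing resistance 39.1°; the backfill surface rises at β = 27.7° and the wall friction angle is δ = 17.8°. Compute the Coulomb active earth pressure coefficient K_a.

0.440

K_a = sin²(α+φ) / [sin²α · sin(α−δ) · (1 + √{sin(φ+δ)sin(φ−β) / (sin(α−δ)sin(α+β))})²].
With α = 79.1°, φ = 39.1°, δ = 17.8°, β = 27.7°: K_a = 0.4404.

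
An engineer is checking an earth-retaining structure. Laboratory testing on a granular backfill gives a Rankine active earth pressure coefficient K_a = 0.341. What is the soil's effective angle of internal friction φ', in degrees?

K_a = tan²(45° − φ/2) ⇒ 45° − φ/2 = arctan(√0.341) = 30.28°.
φ = 2(45° − 30.28°) = 29.43°.

29.4°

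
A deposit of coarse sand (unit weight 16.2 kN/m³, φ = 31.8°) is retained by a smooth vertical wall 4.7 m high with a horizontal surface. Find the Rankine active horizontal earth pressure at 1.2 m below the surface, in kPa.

6.02 kPa

K_a = (1 − sin φ)/(1 + sin φ) = 0.3098.
σ_h = K_a γ z = 0.3098 × 16.2 × 1.2 = 6.022 kPa.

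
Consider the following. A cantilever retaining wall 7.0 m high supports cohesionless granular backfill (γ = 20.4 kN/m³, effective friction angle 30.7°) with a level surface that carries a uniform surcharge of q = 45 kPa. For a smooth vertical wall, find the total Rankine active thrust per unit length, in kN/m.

264 kN/m

K_a = tan²(45° − φ/2) = 0.3240.
Soil triangle: ½ K_a γ H² = 0.5×0.3240×20.4×7.0² = 161.9 kN/m.
Surcharge rectangle: K_a q H = 0.3240×45×7.0 = 102.1 kN/m.
Total = 161.9 + 102.1 = 264.0 kN/m.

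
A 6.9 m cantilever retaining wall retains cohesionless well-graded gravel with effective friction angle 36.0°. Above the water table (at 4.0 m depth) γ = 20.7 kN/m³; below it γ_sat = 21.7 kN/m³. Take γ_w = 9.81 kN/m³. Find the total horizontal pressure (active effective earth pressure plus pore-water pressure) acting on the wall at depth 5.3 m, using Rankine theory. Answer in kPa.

38.3 kPa

K_a = (1 − sin φ)/(1 + sin φ) = 0.2596.
γ' = 21.7 − 9.81 = 11.89 kN/m³.
Effective vertical stress at 5.3 m: σ'_v = 20.7×4.0 + 11.89×1.30 = 98.26 kPa.
σ'_h = K_a σ'_v = 0.2596 × 98.26 = 25.51 kPa; u = γ_w × 1.30 = 12.75 kPa.
Total σ_h = 25.51 + 12.75 = 38.26 kPa.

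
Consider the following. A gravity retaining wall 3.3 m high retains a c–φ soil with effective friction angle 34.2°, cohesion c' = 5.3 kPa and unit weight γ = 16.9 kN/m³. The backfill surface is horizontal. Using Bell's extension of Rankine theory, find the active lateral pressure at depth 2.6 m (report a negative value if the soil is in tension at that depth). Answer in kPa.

K_a = (1 − sin φ)/(1 + sin φ) = 0.2803.
σ_a = K_a γ z − 2c√K_a = 0.2803×16.9×2.6 − 2×5.3×0.5295 = 6.706 kPa.

6.71 kPa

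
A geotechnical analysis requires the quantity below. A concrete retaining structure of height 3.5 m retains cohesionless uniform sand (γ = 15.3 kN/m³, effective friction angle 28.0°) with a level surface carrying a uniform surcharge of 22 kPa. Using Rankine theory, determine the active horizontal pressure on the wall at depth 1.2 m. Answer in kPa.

K_a = (1 − sin φ)/(1 + sin φ) = 0.3610.
σ_v = γz + q = 15.3 × 1.2 + 22 = 40.36 kPa.
σ_h = K_a σ_v = 0.3610 × 40.36 = 14.57 kPa.

14.6 kPa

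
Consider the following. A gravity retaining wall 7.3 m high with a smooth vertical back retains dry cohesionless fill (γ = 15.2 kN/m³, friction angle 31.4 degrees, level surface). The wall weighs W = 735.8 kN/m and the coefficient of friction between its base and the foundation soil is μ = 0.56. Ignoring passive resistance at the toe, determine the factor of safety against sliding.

K_a = tan²(45° − 31.4°/2) = 0.3149.
P_a = ½K_aγH² = 0.5×0.3149×15.2×7.3² = 127.5 kN/m, acting at H/3 = 2.433 m above the base.
FS_sliding = μW / P_a = 0.56×735.8 / 127.5 = 3.231.

3.23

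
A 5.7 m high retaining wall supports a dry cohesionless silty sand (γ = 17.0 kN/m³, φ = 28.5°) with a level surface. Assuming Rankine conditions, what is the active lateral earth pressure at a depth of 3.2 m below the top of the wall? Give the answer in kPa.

K_a = (1 − sin φ)/(1 + sin φ) = 0.3540.
σ_h = K_a γ z = 0.3540 × 17.0 × 3.2 = 19.25 kPa.

19.3 kPa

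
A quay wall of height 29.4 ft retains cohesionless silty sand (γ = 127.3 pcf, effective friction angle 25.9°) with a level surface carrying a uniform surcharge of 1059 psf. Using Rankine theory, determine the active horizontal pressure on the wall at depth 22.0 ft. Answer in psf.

1510 psf

K_a = (1 − sin φ)/(1 + sin φ) = 0.3920.
σ_v = γz + q = 127.3 × 22.0 + 1059 = 3860 psf.
σ_h = K_a σ_v = 0.3920 × 3860 = 1513 psf.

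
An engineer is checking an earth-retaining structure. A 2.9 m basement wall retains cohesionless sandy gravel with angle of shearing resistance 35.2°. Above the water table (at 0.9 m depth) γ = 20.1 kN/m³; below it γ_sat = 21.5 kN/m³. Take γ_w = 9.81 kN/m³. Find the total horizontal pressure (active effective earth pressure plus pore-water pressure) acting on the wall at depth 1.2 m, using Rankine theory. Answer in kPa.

K_a = (1 − sin φ)/(1 + sin φ) = 0.2687.
γ' = 21.5 − 9.81 = 11.69 kN/m³.
Effective vertical stress at 1.2 m: σ'_v = 20.1×0.9 + 11.69×0.300 = 21.60 kPa.
σ'_h = K_a σ'_v = 0.2687 × 21.60 = 5.803 kPa; u = γ_w × 0.300 = 2.943 kPa.
Total σ_h = 5.803 + 2.943 = 8.746 kPa.

8.75 kPa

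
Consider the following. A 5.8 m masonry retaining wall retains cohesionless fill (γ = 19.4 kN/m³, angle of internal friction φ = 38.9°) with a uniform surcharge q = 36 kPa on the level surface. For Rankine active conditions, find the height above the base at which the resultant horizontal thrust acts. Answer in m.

2.31 m

K_a = 0.2285.
Triangular part P₁ = ½K_aγH² = 74.57 at H/3 = 1.933 m; rectangular part P₂ = K_a q H = 47.72 at H/2 = 2.900 m.
ȳ = (P₁·1.933 + P₂·2.900)/(P₁+P₂) = 2.311 m.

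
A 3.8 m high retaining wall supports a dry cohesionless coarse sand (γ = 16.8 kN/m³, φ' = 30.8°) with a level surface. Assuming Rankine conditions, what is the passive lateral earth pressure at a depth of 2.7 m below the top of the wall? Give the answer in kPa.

141 kPa

K_p = (1 + sin φ)/(1 − sin φ) = 3.099.
σ_h = K_p γ z = 3.099 × 16.8 × 2.7 = 140.6 kPa.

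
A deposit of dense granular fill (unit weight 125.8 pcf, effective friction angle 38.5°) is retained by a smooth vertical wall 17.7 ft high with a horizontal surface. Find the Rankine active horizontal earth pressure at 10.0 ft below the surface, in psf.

K_a = (1 − sin φ)/(1 + sin φ) = 0.2327.
σ_h = K_a γ z = 0.2327 × 125.8 × 10.0 = 292.7 psf.

293 psf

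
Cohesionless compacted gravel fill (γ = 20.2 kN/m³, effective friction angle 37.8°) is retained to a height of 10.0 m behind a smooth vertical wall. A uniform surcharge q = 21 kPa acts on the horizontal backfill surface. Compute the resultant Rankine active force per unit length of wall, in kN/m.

K_a = tan²(45° − φ/2) = 0.2400.
Soil triangle: ½ K_a γ H² = 0.5×0.2400×20.2×10.0² = 242.4 kN/m.
Surcharge rectangle: K_a q H = 0.2400×21×10.0 = 50.40 kN/m.
Total = 242.4 + 50.40 = 292.8 kN/m.

293 kN/m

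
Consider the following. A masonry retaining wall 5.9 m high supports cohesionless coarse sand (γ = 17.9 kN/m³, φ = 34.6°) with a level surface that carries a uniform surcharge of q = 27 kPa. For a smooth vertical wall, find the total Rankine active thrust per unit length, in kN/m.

130 kN/m

K_a = tan²(45° − φ/2) = 0.2756.
Soil triangle: ½ K_a γ H² = 0.5×0.2756×17.9×5.9² = 85.87 kN/m.
Surcharge rectangle: K_a q H = 0.2756×27×5.9 = 43.91 kN/m.
Total = 85.87 + 43.91 = 129.8 kN/m.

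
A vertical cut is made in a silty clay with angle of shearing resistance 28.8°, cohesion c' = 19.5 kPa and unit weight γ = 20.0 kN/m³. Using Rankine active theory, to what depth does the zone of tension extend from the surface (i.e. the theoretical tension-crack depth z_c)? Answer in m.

K_a = tan²(45° − 28.8°/2) = 0.3498; √K_a = 0.5914.
The active pressure is zero where K_a γ z = 2c√K_a, so z_c = 2c/(γ√K_a) = 2×19.5/(20.0×0.5914) = 3.297 m.

3.30 m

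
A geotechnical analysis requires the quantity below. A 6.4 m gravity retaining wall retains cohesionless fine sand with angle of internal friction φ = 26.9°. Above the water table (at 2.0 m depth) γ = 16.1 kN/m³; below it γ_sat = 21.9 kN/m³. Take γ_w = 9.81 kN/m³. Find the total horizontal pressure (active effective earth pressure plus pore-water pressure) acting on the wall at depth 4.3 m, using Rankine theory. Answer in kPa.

K_a = (1 − sin φ)/(1 + sin φ) = 0.3770.
γ' = 21.9 − 9.81 = 12.09 kN/m³.
Effective vertical stress at 4.3 m: σ'_v = 16.1×2.0 + 12.09×2.30 = 60.01 kPa.
σ'_h = K_a σ'_v = 0.3770 × 60.01 = 22.62 kPa; u = γ_w × 2.30 = 22.56 kPa.
Total σ_h = 22.62 + 22.56 = 45.19 kPa.

45.2 kPa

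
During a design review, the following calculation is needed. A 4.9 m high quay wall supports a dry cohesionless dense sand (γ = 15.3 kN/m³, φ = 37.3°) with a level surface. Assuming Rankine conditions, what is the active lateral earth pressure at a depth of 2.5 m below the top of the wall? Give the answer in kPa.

9.38 kPa

K_a = (1 − sin φ)/(1 + sin φ) = 0.2453.
σ_h = K_a γ z = 0.2453 × 15.3 × 2.5 = 9.384 kPa.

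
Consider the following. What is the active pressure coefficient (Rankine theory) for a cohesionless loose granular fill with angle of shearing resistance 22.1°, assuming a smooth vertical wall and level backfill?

K_a = tan²(45° − φ/2) = tan²(33.95°) = 0.4533.

0.453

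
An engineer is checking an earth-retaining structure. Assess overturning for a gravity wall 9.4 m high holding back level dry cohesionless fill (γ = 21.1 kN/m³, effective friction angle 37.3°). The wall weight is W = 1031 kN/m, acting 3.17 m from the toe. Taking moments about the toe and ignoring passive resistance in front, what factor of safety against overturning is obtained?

K_a = tan²(45° − 37.3°/2) = 0.2453.
P_a = ½K_aγH² = 0.5×0.2453×21.1×9.4² = 228.7 kN/m, acting at H/3 = 3.133 m above the base.
Overturning moment M_o = P_a × H/3 = 228.7 × 3.133 = 716.6.
Resisting moment M_r = W × 3.17 = 1031 × 3.17 = 3268.
FS_overturning = M_r/M_o = 3268/716.6 = 4.561.

4.56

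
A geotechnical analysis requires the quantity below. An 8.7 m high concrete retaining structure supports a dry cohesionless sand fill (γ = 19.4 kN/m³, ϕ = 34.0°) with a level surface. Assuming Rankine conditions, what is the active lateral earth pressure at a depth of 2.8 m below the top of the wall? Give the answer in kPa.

K_a = (1 − sin φ)/(1 + sin φ) = 0.2827.
σ_h = K_a γ z = 0.2827 × 19.4 × 2.8 = 15.36 kPa.

15.4 kPa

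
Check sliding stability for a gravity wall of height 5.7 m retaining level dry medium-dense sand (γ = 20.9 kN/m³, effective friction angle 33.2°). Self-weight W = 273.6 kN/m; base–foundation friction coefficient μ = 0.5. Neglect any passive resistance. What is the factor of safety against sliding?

1.38

K_a = tan²(45° − 33.2°/2) = 0.2924.
P_a = ½K_aγH² = 0.5×0.2924×20.9×5.7² = 99.26 kN/m, acting at H/3 = 1.900 m above the base.
FS_sliding = μW / P_a = 0.5×273.6 / 99.26 = 1.378.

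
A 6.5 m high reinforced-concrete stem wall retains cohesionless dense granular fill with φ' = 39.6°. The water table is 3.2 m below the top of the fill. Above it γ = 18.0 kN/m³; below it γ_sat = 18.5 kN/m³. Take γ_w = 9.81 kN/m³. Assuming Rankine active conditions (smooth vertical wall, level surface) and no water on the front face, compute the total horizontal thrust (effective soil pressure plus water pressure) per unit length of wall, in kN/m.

K_a = tan²(45° − φ/2) = 0.2214.
γ' = 18.5 − 9.81 = 8.690 kN/m³. Depth below WT = 3.3 m.
σ'_h at WT = K_a γ d_w = 12.75 kPa; at base = 12.75 + K_a γ' × 3.3 = 19.10 kPa.
P₁ (0–3.2 m) = ½×12.75×3.2 = 20.41. P₂ (3.2–6.5 m) = ½(12.75+19.10)×3.3 = 52.57.
P_w = ½ γ_w h₂² = 0.5×9.81×3.3² = 53.42. Total = 20.41+52.57+53.42 = 126.4 kN/m.

126 kN/m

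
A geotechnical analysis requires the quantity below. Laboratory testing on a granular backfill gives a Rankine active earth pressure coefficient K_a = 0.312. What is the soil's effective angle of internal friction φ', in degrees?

K_a = tan²(45° − φ/2) ⇒ 45° − φ/2 = arctan(√0.312) = 29.19°.
φ = 2(45° − 29.19°) = 31.63°.

31.6°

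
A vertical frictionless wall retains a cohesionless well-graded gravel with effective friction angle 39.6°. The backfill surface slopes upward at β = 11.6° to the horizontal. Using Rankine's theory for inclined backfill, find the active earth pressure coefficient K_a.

K_a = cos β · (cos β − √(cos²β − cos²φ)) / (cos β + √(cos²β − cos²φ)).
cos β = 0.9796, cos φ = 0.7705, √(cos²β − cos²φ) = 0.6049.
K_a = 0.9796 × (0.9796 − 0.6049)/(0.9796 + 0.6049) = 0.2317.

0.232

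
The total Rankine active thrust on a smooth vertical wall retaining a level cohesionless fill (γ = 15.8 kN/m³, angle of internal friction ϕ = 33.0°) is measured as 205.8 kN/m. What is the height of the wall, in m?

9.40 m

K_a = 0.2948. P_a = ½ K_a γ H² ⇒ H = √(2P_a/(K_a γ)).
H = √(2×205.8/(0.2948×15.8)) = 9.400 m.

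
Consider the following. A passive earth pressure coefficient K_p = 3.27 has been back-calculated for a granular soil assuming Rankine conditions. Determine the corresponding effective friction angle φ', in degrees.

K_p = (1+sin φ)/(1−sin φ) ⇒ sin φ = (K_p − 1)/(K_p + 1) = 0.5316.
φ = arcsin(0.5316) = 32.11°.

32.1°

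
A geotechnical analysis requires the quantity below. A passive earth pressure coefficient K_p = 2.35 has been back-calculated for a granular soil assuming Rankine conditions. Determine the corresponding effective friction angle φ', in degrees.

23.8°

K_p = (1+sin φ)/(1−sin φ) ⇒ sin φ = (K_p − 1)/(K_p + 1) = 0.4030.
φ = arcsin(0.4030) = 23.76°.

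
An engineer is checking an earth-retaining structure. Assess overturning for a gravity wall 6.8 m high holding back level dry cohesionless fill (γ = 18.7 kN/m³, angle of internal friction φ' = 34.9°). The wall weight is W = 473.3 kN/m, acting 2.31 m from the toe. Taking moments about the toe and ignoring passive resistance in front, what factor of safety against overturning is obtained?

K_a = tan²(45° − 34.9°/2) = 0.2721.
P_a = ½K_aγH² = 0.5×0.2721×18.7×6.8² = 117.7 kN/m, acting at H/3 = 2.267 m above the base.
Overturning moment M_o = P_a × H/3 = 117.7 × 2.267 = 266.7.
Resisting moment M_r = W × 2.31 = 473.3 × 2.31 = 1093.
FS_overturning = M_r/M_o = 1093/266.7 = 4.099.

4.10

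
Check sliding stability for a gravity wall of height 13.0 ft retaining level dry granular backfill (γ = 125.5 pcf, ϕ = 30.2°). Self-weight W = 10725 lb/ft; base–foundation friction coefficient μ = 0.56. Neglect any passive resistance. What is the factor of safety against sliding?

1.71

K_a = tan²(45° − 30.2°/2) = 0.3307.
P_a = ½K_aγH² = 0.5×0.3307×125.5×13.0² = 3507 lb/ft, acting at H/3 = 4.333 ft above the base.
FS_sliding = μW / P_a = 0.56×10725 / 3507 = 1.713.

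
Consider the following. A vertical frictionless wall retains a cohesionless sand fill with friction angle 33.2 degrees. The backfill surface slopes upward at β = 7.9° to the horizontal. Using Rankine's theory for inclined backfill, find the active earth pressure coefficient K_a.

0.300

K_a = cos β · (cos β − √(cos²β − cos²φ)) / (cos β + √(cos²β − cos²φ)).
cos β = 0.9905, cos φ = 0.8368, √(cos²β − cos²φ) = 0.5300.
K_a = 0.9905 × (0.9905 − 0.5300)/(0.9905 + 0.5300) = 0.3000.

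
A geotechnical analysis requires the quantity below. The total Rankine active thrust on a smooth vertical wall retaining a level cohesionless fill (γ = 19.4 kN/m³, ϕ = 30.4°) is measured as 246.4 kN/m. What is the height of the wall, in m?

K_a = 0.3280. P_a = ½ K_a γ H² ⇒ H = √(2P_a/(K_a γ)).
H = √(2×246.4/(0.3280×19.4)) = 8.800 m.

8.80 m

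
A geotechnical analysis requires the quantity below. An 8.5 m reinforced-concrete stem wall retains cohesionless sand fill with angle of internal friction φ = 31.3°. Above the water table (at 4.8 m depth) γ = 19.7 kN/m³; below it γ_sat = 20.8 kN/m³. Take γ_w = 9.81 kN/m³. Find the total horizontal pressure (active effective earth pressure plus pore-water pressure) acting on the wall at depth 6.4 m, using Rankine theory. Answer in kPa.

K_a = (1 − sin φ)/(1 + sin φ) = 0.3162.
γ' = 20.8 − 9.81 = 10.99 kN/m³.
Effective vertical stress at 6.4 m: σ'_v = 19.7×4.8 + 10.99×1.60 = 112.1 kPa.
σ'_h = K_a σ'_v = 0.3162 × 112.1 = 35.46 kPa; u = γ_w × 1.60 = 15.70 kPa.
Total σ_h = 35.46 + 15.70 = 51.16 kPa.

51.2 kPa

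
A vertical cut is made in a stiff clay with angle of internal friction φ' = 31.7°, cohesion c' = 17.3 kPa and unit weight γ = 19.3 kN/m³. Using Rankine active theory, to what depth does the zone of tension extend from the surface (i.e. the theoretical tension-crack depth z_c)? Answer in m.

K_a = tan²(45° − 31.7°/2) = 0.3111; √K_a = 0.5577.
The active pressure is zero where K_a γ z = 2c√K_a, so z_c = 2c/(γ√K_a) = 2×17.3/(19.3×0.5577) = 3.214 m.

3.21 m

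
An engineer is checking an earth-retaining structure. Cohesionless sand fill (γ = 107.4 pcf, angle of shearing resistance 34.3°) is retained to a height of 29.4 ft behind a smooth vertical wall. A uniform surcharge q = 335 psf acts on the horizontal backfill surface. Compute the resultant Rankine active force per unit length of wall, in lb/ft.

K_a = tan²(45° − φ/2) = 0.2792.
Soil triangle: ½ K_a γ H² = 0.5×0.2792×107.4×29.4² = 12960 lb/ft.
Surcharge rectangle: K_a q H = 0.2792×335×29.4 = 2749 lb/ft.
Total = 12960 + 2749 = 15710 lb/ft.

15700 lb/ft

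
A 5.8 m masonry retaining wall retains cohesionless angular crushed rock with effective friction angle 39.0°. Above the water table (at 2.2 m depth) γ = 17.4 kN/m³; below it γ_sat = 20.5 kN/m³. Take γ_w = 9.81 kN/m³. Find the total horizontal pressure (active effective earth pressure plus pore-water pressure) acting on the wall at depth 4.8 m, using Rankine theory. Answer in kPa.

K_a = (1 − sin φ)/(1 + sin φ) = 0.2275.
γ' = 20.5 − 9.81 = 10.69 kN/m³.
Effective vertical stress at 4.8 m: σ'_v = 17.4×2.2 + 10.69×2.60 = 66.07 kPa.
σ'_h = K_a σ'_v = 0.2275 × 66.07 = 15.03 kPa; u = γ_w × 2.60 = 25.51 kPa.
Total σ_h = 15.03 + 25.51 = 40.54 kPa.

40.5 kPa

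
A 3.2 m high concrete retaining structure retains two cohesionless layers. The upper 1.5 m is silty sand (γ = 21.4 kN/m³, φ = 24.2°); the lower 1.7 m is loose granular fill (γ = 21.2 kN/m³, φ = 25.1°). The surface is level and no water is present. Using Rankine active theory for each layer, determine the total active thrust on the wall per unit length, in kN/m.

44.5 kN/m

K_a1 = tan²(45°−24.2°/2) = 0.4185; K_a2 = tan²(45°−25.1°/2) = 0.4043.
Layer 1: σ at base = K_a1 γ₁ h₁ = 13.43 kPa; P₁ = ½×13.43×1.5 = 10.08.
Layer 2: σ_v at top = γ₁h₁ = 32.10; σ_h top = K_a2×32.10 = 12.98; σ_h base = K_a2×(32.10+21.2×1.7) = 27.55.
P₂ = ½(12.98+27.55)×1.7 = 34.45. Total P_a = 10.08+34.45 = 44.52 kN/m.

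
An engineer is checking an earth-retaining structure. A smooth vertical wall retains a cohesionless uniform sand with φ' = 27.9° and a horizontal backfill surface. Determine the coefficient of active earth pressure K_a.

0.362

K_a = tan²(45° − φ/2) = tan²(31.05°) = 0.3625.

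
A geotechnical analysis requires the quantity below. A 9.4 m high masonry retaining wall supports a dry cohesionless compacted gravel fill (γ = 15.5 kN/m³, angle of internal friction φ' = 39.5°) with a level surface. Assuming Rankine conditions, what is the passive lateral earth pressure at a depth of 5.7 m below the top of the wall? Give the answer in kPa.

397 kPa

K_p = (1 + sin φ)/(1 − sin φ) = 4.496.
σ_h = K_p γ z = 4.496 × 15.5 × 5.7 = 397.2 kPa.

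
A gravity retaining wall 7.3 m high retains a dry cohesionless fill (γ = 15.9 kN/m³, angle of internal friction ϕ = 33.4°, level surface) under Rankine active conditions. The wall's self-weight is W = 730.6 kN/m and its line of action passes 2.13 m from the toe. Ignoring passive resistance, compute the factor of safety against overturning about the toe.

K_a = tan²(45° − 33.4°/2) = 0.2899.
P_a = ½K_aγH² = 0.5×0.2899×15.9×7.3² = 122.8 kN/m, acting at H/3 = 2.433 m above the base.
Overturning moment M_o = P_a × H/3 = 122.8 × 2.433 = 298.9.
Resisting moment M_r = W × 2.13 = 730.6 × 2.13 = 1556.
FS_overturning = M_r/M_o = 1556/298.9 = 5.207.

5.21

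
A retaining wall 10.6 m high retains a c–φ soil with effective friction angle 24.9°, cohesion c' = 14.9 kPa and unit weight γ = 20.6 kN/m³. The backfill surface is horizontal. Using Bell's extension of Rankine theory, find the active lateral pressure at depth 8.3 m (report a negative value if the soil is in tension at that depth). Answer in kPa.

50.6 kPa

K_a = (1 − sin φ)/(1 + sin φ) = 0.4074.
σ_a = K_a γ z − 2c√K_a = 0.4074×20.6×8.3 − 2×14.9×0.6383 = 50.64 kPa.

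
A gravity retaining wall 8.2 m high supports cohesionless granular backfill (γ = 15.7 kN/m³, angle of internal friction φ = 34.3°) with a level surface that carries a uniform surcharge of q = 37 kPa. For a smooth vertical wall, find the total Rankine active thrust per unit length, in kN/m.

K_a = tan²(45° − φ/2) = 0.2792.
Soil triangle: ½ K_a γ H² = 0.5×0.2792×15.7×8.2² = 147.4 kN/m.
Surcharge rectangle: K_a q H = 0.2792×37×8.2 = 84.70 kN/m.
Total = 147.4 + 84.70 = 232.0 kN/m.

232 kN/m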